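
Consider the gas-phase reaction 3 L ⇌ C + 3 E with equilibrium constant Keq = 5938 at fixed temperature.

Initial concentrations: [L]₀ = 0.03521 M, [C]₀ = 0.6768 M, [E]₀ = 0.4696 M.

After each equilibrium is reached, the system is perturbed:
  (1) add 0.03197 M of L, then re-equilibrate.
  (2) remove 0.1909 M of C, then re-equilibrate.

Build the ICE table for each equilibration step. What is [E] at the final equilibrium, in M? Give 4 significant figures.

Q₀ = 1606 vs Keq = 5938 ⇒ Q<K, forward
Step 1:
                   L          C          E
  Initial    0.03521     0.6768     0.4696
  Change    -0.01182   0.003941    0.01182
  Equil      0.02339     0.6807     0.4814
  solve Keq expr → x = 0.003941; check Q = 5938
Then add 0.03197 M of L.
Step 2:
                   L          C          E
  Initial    0.05536     0.6807     0.4814
  Change    -0.03037    0.01012    0.03037
  Equil      0.02499     0.6909     0.5118
  solve Keq expr → x = 0.01012; check Q = 5938
Then remove 0.1909 M of C.
Step 3:
                   L          C          E
  Initial    0.02499        0.5     0.5118
  Change   -0.002434 8.1148e-04   0.002434
  Equil      0.02255     0.5008     0.5142
  solve Keq expr → x = 8.1148e-04; check Q = 5938

[E]_eq = 0.5142 M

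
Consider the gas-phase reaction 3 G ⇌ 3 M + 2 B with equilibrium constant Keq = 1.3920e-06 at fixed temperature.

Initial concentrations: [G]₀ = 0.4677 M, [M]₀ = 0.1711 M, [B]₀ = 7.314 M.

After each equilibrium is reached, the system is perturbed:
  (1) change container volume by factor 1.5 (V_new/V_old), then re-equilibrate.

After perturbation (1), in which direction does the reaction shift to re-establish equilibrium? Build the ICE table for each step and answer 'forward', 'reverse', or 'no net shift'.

Q₀ = 2.619 vs Keq = 1.3920e-06 ⇒ Q>K, reverse
Step 1:
                    G           M           B
  init         0.4677      0.1711       7.314
  Δ            0.1692     -0.1692     -0.1128
  eq           0.6369    0.001907       7.201
  solve Keq expr → x = -0.0564; check Q = 1.3920e-06
Then change container volume by factor 1.5 (V_new/V_old).
Step 2:
                    G           M           B
  init         0.4246    0.001271       4.801
  Δ       -3.9298e-04  3.9298e-04  2.6198e-04
  eq           0.4242    0.001664       4.801
  solve Keq expr → x = 1.3099e-04; check Q = 1.3920e-06

Direction: forward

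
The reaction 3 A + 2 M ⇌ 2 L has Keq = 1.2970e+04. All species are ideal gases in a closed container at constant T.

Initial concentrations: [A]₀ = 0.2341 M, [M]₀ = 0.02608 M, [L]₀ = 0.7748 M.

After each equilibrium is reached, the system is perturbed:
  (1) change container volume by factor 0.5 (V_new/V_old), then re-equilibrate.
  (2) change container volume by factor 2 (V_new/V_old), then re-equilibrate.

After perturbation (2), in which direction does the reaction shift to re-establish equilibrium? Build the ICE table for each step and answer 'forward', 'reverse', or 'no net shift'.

Q₀ = 6.8795e+04 vs Keq = 1.2970e+04 ⇒ Q>K, reverse
Step 1:
                   A          M          L
  I           0.2341    0.02608     0.7748
  C           0.0328    0.02187   -0.02187
  E           0.2669    0.04795     0.7529
  solve Keq expr → x = -0.01093; check Q = 1.2970e+04
Then change container volume by factor 0.5 (V_new/V_old).
Step 2:
                   A          M          L
  I           0.5338    0.09589      1.506
  C         -0.07733   -0.05155    0.05155
  E           0.4565    0.04434      1.557
  solve Keq expr → x = 0.02578; check Q = 1.2970e+04
Then change container volume by factor 2 (V_new/V_old).
Step 3:
                   A          M          L
  I           0.2282    0.02217     0.7787
  C          0.03866    0.02578   -0.02578
  E           0.2669    0.04795     0.7529
  solve Keq expr → x = -0.01289; check Q = 1.2970e+04

Direction: reverse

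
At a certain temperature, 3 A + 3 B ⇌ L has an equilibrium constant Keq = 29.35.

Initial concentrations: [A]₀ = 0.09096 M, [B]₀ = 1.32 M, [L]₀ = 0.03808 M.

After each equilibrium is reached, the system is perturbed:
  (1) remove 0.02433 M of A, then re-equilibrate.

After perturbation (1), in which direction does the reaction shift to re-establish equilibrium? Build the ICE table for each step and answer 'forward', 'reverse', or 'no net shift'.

Direction: reverse

Q₀ = 22 vs Keq = 29.35 ⇒ Q<K, forward
Step 1:
                    A           B           L
  Initial     0.09096        1.32     0.03808
  Change    -0.006406   -0.006406    0.002135
  Equil       0.08455       1.314     0.04022
  solve Keq expr → x = 0.002135; check Q = 29.35
Then remove 0.02433 M of A.
Step 2:
                    A           B           L
  Initial     0.06022       1.314     0.04022
  Change      0.01862     0.01862   -0.006206
  Equil       0.07884       1.332     0.03401
  solve Keq expr → x = -0.006206; check Q = 29.35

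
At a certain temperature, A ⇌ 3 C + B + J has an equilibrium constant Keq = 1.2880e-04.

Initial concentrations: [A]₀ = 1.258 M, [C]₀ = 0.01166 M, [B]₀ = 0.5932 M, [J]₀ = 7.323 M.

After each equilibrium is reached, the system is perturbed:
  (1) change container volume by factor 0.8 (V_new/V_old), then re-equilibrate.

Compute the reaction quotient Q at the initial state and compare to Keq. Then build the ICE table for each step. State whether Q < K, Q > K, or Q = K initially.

Q₀ = 5.4740e-06 vs Keq = 1.2880e-04 ⇒ Q<K, forward
Step 1:
                    A           C           B           J
  init          1.258     0.01166      0.5932       7.323
  Δ         -0.007181     0.02154    0.007181    0.007181
  eq            1.251      0.0332      0.6004        7.33
  solve Keq expr → x = 0.007181; check Q = 1.2880e-04
Then change container volume by factor 0.8 (V_new/V_old).
Step 2:
                    A           C           B           J
  init          1.564      0.0415      0.7505       9.163
  Δ          0.003535    -0.01061   -0.003535   -0.003535
  eq            1.567      0.0309      0.7469       9.159
  solve Keq expr → x = -0.003535; check Q = 1.2880e-04

Q₀ = 5.4740e-06; Q < K (proceeds forward)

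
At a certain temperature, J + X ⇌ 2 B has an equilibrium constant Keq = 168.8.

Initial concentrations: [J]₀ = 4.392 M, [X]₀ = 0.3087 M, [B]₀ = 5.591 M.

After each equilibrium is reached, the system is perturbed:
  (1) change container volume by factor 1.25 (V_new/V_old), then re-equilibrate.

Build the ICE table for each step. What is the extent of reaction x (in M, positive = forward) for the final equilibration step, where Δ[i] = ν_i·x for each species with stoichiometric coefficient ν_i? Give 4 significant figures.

x = 0 M

Q₀ = 23.06 vs Keq = 168.8 ⇒ Q<K, forward
Step 1:
                    J           X           B
  I             4.392      0.3087       5.591
  C           -0.2554     -0.2554      0.5108
  E             4.137     0.05332       6.102
  solve Keq expr → x = 0.2554; check Q = 168.8
Then change container volume by factor 1.25 (V_new/V_old).
Step 2:
                    J           X           B
  I             3.309     0.04266       4.881
  C                 0           0           0
  E             3.309     0.04266       4.881
  solve Keq expr → x = 0; check Q = 168.8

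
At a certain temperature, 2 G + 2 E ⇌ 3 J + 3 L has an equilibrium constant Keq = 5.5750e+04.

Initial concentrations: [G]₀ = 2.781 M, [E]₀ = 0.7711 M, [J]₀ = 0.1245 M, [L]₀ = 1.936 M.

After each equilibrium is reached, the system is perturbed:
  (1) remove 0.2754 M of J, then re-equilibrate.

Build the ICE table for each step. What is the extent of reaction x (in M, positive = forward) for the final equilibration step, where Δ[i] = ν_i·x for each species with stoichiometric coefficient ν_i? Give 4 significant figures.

Q₀ = 0.003045 vs Keq = 5.5750e+04 ⇒ Q<K, forward
Step 1:
                    G           E           J           L
  Initial       2.781      0.7711      0.1245       1.936
  Change      -0.7553     -0.7553       1.133       1.133
  Equil         2.026     0.01585       1.257       3.069
  solve Keq expr → x = 0.3776; check Q = 5.5750e+04
Then remove 0.2754 M of J.
Step 2:
                    G           E           J           L
  Initial       2.026     0.01585       0.982       3.069
  Change    -0.004727   -0.004727    0.007091    0.007091
  Equil         2.021     0.01112      0.9891       3.076
  solve Keq expr → x = 0.002364; check Q = 5.5750e+04

x = 0.002364 M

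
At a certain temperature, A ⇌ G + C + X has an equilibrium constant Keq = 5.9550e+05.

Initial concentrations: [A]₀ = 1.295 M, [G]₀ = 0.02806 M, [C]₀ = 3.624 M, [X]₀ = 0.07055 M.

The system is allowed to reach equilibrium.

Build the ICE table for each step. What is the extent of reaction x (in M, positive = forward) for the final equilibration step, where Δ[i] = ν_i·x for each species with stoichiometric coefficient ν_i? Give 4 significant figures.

Q₀ = 0.00554 vs Keq = 5.9550e+05 ⇒ Q<K, forward
Step 1:
                   A          G          C          X
  Initial      1.295    0.02806      3.624    0.07055
  Change      -1.295      1.295      1.295      1.295
  Equil   1.4924e-05      1.323      4.919      1.366
  solve Keq expr → x = 1.295; check Q = 5.9550e+05

x = 1.295 M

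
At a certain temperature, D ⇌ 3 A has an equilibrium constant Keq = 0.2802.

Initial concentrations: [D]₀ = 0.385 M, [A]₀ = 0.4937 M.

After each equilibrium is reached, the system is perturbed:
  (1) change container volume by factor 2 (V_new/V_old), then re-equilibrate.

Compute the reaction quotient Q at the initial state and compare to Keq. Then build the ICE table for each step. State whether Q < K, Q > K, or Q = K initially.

Q₀ = 0.3126; Q > K (proceeds reverse)

Q₀ = 0.3126 vs Keq = 0.2802 ⇒ Q>K, reverse
Step 1:
                   D          A
  init         0.385     0.4937
  Δ         0.005179   -0.01554
  eq          0.3902     0.4782
  solve Keq expr → x = -0.005179; check Q = 0.2802
Then change container volume by factor 2 (V_new/V_old).
Step 2:
                   D          A
  init        0.1951     0.2391
  Δ           -0.038      0.114
  eq          0.1571     0.3531
  solve Keq expr → x = 0.038; check Q = 0.2802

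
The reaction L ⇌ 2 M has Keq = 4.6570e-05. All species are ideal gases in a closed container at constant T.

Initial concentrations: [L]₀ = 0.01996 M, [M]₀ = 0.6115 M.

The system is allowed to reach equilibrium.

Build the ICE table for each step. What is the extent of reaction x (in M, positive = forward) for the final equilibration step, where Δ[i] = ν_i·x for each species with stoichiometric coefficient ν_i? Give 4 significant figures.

Q₀ = 18.73 vs Keq = 4.6570e-05 ⇒ Q>K, reverse
Step 1:
                  L         M
  I         0.01996    0.6115
  C          0.3038   -0.6076
  E          0.3238  0.003883
  solve Keq expr → x = -0.3038; check Q = 4.6570e-05

x = -0.3038 M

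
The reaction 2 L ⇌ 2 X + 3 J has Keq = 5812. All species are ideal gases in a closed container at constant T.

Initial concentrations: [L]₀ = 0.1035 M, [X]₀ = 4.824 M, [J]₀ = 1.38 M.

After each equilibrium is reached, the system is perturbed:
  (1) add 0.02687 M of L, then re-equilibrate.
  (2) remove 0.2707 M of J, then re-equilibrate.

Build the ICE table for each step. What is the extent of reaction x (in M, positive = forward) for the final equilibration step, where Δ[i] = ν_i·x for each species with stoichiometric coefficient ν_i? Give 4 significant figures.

x = 0.01246 M

Q₀ = 5709 vs Keq = 5812 ⇒ Q<K, forward
Step 1:
                    L           X           J
  I            0.1035       4.824        1.38
  C       -7.7395e-04  7.7395e-04    0.001161
  E            0.1027       4.825       1.381
  solve Keq expr → x = 3.8697e-04; check Q = 5812
Then add 0.02687 M of L.
Step 2:
                    L           X           J
  I            0.1296       4.825       1.381
  C          -0.02257     0.02257     0.03386
  E             0.107       4.847       1.415
  solve Keq expr → x = 0.01129; check Q = 5812
Then remove 0.2707 M of J.
Step 3:
                    L           X           J
  I             0.107       4.847       1.144
  C          -0.02493     0.02493     0.03739
  E            0.0821       4.872       1.182
  solve Keq expr → x = 0.01246; check Q = 5812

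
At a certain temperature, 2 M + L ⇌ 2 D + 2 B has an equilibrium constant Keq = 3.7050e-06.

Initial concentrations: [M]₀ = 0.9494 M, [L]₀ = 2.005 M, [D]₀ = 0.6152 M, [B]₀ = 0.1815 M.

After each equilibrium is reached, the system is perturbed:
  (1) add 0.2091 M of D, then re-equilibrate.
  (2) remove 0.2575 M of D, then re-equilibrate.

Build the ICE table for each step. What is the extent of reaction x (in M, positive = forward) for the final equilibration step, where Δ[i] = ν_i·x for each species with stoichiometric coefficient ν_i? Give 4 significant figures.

x = 0.001554 M

Q₀ = 0.006899 vs Keq = 3.7050e-06 ⇒ Q>K, reverse
Step 1:
                  M         L         D         B
  init       0.9494     2.005    0.6152    0.1815
  Δ          0.1744    0.0872   -0.1744   -0.1744
  eq          1.124     2.092    0.4408  0.007098
  solve Keq expr → x = -0.0872; check Q = 3.7050e-06
Then add 0.2091 M of D.
Step 2:
                  M         L         D         B
  init        1.124     2.092    0.6499  0.007098
  Δ        0.002256  0.001128 -0.002256 -0.002256
  eq          1.126     2.093    0.6476  0.004842
  solve Keq expr → x = -0.001128; check Q = 3.7050e-06
Then remove 0.2575 M of D.
Step 3:
                  M         L         D         B
  init        1.126     2.093    0.3901  0.004842
  Δ       -0.003107 -0.001554  0.003107  0.003107
  eq          1.123     2.092    0.3932   0.00795
  solve Keq expr → x = 0.001554; check Q = 3.7050e-06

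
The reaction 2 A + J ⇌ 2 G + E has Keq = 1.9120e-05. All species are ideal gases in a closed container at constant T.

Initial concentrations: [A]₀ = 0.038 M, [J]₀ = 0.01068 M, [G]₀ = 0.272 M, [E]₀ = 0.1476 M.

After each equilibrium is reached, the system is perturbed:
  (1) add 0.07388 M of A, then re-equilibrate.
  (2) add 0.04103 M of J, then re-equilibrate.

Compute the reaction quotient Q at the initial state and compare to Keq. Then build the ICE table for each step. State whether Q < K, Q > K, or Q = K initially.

Q₀ = 708.1 vs Keq = 1.9120e-05 ⇒ Q>K, reverse
Step 1:
                   A          J          G          E
  Initial      0.038    0.01068      0.272     0.1476
  Change      0.2677     0.1338    -0.2677    -0.1338
  Equil       0.3057     0.1445   0.004331    0.01377
  solve Keq expr → x = -0.1338; check Q = 1.9120e-05
Then add 0.07388 M of A.
Step 2:
                   A          J          G          E
  Initial     0.3795     0.1445   0.004331    0.01377
  Change  -9.3599e-04 -4.6800e-04 9.3599e-04 4.6800e-04
  Equil       0.3786      0.144   0.005267    0.01423
  solve Keq expr → x = 4.6800e-04; check Q = 1.9120e-05
Then add 0.04103 M of J.
Step 3:
                   A          J          G          E
  Initial     0.3786     0.1851   0.005267    0.01423
  Change  -6.2406e-04 -3.1203e-04 6.2406e-04 3.1203e-04
  Equil        0.378     0.1848   0.005891    0.01455
  solve Keq expr → x = 3.1203e-04; check Q = 1.9120e-05

Q₀ = 708.1; Q > K (proceeds reverse)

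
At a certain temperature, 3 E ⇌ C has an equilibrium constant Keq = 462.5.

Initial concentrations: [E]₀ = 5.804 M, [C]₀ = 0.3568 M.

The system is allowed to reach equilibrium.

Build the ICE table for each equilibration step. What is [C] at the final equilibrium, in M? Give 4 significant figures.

[C]_eq = 2.235 M

Q₀ = 0.001825 vs Keq = 462.5 ⇒ Q<K, forward
Step 1:
                  E         C
  init        5.804    0.3568
  Δ          -5.635     1.878
  eq         0.1691     2.235
  solve Keq expr → x = 1.878; check Q = 462.5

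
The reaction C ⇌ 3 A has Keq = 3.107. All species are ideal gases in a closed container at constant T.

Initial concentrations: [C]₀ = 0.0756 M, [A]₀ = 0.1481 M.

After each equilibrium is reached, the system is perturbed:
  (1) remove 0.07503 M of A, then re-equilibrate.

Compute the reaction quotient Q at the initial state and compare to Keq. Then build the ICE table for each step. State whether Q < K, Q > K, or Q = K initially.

Q₀ = 0.04297; Q < K (proceeds forward)

Q₀ = 0.04297 vs Keq = 3.107 ⇒ Q<K, forward
Step 1:
                    C           A
  init         0.0756      0.1481
  Δ           -0.0632      0.1896
  eq           0.0124      0.3377
  solve Keq expr → x = 0.0632; check Q = 3.107
Then remove 0.07503 M of A.
Step 2:
                    C           A
  init         0.0124      0.2627
  Δ         -0.005413     0.01624
  eq         0.006984      0.2789
  solve Keq expr → x = 0.005413; check Q = 3.107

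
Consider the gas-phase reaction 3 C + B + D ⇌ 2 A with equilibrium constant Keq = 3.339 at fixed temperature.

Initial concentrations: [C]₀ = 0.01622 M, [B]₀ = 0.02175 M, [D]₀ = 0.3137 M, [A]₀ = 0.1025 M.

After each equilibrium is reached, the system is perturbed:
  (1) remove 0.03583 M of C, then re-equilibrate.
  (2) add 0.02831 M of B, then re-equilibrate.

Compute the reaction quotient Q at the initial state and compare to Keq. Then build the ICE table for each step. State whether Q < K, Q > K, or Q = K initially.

Q₀ = 3.6085e+05 vs Keq = 3.339 ⇒ Q>K, reverse
Step 1:
                  C         B         D         A
  I         0.01622   0.02175    0.3137    0.1025
  C          0.1303   0.04343   0.04343  -0.08686
  E          0.1465   0.06518    0.3571   0.01564
  solve Keq expr → x = -0.04343; check Q = 3.339
Then remove 0.03583 M of C.
Step 2:
                  C         B         D         A
  I          0.1107   0.06518    0.3571   0.01564
  C        0.006381  0.002127  0.002127 -0.004254
  E          0.1171   0.06731    0.3593   0.01138
  solve Keq expr → x = -0.002127; check Q = 3.339
Then add 0.02831 M of B.
Step 3:
                  C         B         D         A
  I          0.1171   0.09562    0.3593   0.01138
  C       -0.002515 -8.3817e-04 -8.3817e-04  0.001676
  E          0.1146   0.09478    0.3584   0.01306
  solve Keq expr → x = 8.3817e-04; check Q = 3.339

Q₀ = 3.6085e+05; Q > K (proceeds reverse)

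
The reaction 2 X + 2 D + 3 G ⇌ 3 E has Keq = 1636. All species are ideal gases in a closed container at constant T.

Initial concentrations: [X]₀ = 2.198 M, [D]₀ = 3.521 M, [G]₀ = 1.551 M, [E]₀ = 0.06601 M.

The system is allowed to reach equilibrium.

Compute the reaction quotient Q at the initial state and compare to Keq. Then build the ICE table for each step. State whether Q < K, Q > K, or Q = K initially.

Q₀ = 1.2871e-06; Q < K (proceeds forward)

Q₀ = 1.2871e-06 vs Keq = 1636 ⇒ Q<K, forward
Step 1:
                   X          D          G          E
  Initial      2.198      3.521      1.551    0.06601
  Change     -0.9922    -0.9922     -1.488      1.488
  Equil        1.206      2.529    0.06273      1.554
  solve Keq expr → x = 0.4961; check Q = 1636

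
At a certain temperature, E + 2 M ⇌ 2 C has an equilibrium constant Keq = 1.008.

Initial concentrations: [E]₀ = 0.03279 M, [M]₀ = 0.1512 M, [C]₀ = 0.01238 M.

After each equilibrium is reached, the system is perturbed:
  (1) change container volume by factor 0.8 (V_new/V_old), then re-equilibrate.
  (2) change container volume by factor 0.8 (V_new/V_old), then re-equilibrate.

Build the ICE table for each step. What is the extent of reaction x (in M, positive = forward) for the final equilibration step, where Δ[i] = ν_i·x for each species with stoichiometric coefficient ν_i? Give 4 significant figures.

x = 0.001582 M

Q₀ = 0.2045 vs Keq = 1.008 ⇒ Q<K, forward
Step 1:
                  E         M         C
  init      0.03279    0.1512   0.01238
  Δ       -0.005454  -0.01091   0.01091
  eq        0.02734    0.1403   0.02329
  solve Keq expr → x = 0.005454; check Q = 1.008
Then change container volume by factor 0.8 (V_new/V_old).
Step 2:
                  E         M         C
  init      0.03417    0.1754   0.02911
  Δ       -0.001208 -0.002415  0.002415
  eq        0.03296    0.1729   0.03153
  solve Keq expr → x = 0.001208; check Q = 1.008
Then change container volume by factor 0.8 (V_new/V_old).
Step 3:
                  E         M         C
  init       0.0412    0.2162   0.03941
  Δ       -0.001582 -0.003165  0.003165
  eq        0.03962     0.213   0.04257
  solve Keq expr → x = 0.001582; check Q = 1.008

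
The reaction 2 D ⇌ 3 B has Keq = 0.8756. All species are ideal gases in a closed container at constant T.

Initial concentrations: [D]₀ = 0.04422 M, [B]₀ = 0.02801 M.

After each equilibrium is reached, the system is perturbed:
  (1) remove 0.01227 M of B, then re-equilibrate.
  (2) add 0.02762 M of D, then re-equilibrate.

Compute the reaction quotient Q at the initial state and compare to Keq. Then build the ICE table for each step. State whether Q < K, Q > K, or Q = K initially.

Q₀ = 0.01124; Q < K (proceeds forward)

Q₀ = 0.01124 vs Keq = 0.8756 ⇒ Q<K, forward
Step 1:
                  D         B
  I         0.04422   0.02801
  C         -0.0258   0.03871
  E         0.01842   0.06672
  solve Keq expr → x = 0.0129; check Q = 0.8756
Then remove 0.01227 M of B.
Step 2:
                  D         B
  I         0.01842   0.05445
  C       -0.003077  0.004615
  E         0.01534   0.05906
  solve Keq expr → x = 0.001538; check Q = 0.8756
Then add 0.02762 M of D.
Step 3:
                  D         B
  I         0.04296   0.05906
  C        -0.01681   0.02522
  E         0.02615   0.08428
  solve Keq expr → x = 0.008406; check Q = 0.8756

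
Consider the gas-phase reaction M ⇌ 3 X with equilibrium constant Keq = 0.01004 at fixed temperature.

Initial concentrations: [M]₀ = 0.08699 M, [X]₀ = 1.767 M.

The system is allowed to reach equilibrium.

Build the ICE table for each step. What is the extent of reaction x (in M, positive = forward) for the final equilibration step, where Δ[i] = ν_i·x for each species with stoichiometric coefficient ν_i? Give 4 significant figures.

Q₀ = 63.42 vs Keq = 0.01004 ⇒ Q>K, reverse
Step 1:
                  M         X
  Initial   0.08699     1.767
  Change     0.5279    -1.584
  Equil      0.6148    0.1834
  solve Keq expr → x = -0.5279; check Q = 0.01004

x = -0.5279 M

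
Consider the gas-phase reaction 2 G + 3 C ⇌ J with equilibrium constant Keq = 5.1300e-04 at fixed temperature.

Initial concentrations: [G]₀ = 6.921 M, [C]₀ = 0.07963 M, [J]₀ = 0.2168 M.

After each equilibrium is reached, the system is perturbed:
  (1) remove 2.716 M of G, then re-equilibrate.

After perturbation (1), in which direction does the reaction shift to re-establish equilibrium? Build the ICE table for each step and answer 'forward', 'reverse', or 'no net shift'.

Q₀ = 8.964 vs Keq = 5.1300e-04 ⇒ Q>K, reverse
Step 1:
                  G         C         J
  I           6.921   0.07963    0.2168
  C          0.4145    0.6218   -0.2073
  E           7.336    0.7014  0.009527
  solve Keq expr → x = -0.2073; check Q = 5.1300e-04
Then remove 2.716 M of G.
Step 2:
                  G         C         J
  I            4.62    0.7014  0.009527
  C         0.01092   0.01638 -0.005459
  E            4.63    0.7178  0.004068
  solve Keq expr → x = -0.005459; check Q = 5.1300e-04

Direction: reverse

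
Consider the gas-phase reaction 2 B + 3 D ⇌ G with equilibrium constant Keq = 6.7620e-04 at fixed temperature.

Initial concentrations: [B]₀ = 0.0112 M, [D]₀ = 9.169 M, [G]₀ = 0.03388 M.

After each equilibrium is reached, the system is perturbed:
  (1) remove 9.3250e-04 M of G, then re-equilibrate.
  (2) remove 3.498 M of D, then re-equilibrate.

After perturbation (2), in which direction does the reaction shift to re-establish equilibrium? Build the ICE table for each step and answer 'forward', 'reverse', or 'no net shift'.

Q₀ = 0.3504 vs Keq = 6.7620e-04 ⇒ Q>K, reverse
Step 1:
                   B          D          G
  Initial     0.0112      9.169    0.03388
  Change       0.062      0.093     -0.031
  Equil       0.0732      9.262   0.002879
  solve Keq expr → x = -0.031; check Q = 6.7620e-04
Then remove 9.3250e-04 M of G.
Step 2:
                   B          D          G
  Initial     0.0732      9.262   0.001946
  Change    -0.00161  -0.002415 8.0509e-04
  Equil      0.07159       9.26   0.002752
  solve Keq expr → x = 8.0509e-04; check Q = 6.7620e-04
Then remove 3.498 M of D.
Step 3:
                   B          D          G
  Initial    0.07159      5.762   0.002752
  Change     0.00402   0.006029   -0.00201
  Equil      0.07561      5.768 7.4172e-04
  solve Keq expr → x = -0.00201; check Q = 6.7620e-04

Direction: reverse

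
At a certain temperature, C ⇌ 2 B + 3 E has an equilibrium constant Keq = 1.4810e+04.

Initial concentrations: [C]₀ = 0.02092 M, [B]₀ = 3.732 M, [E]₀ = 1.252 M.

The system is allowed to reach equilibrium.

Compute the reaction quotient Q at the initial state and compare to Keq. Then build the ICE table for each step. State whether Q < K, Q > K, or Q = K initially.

Q₀ = 1307 vs Keq = 1.4810e+04 ⇒ Q<K, forward
Step 1:
                    C           B           E
  I           0.02092       3.732       1.252
  C          -0.01877     0.03754     0.05631
  E          0.002149        3.77       1.308
  solve Keq expr → x = 0.01877; check Q = 1.4810e+04

Q₀ = 1307; Q < K (proceeds forward)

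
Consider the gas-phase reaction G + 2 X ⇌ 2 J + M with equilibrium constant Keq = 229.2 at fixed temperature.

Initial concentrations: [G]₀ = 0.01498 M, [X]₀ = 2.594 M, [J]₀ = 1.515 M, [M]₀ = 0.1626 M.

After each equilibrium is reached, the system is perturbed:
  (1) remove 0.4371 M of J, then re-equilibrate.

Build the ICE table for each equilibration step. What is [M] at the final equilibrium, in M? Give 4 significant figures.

[M]_eq = 0.1774 M

Q₀ = 3.702 vs Keq = 229.2 ⇒ Q<K, forward
Step 1:
                  G         X         J         M
  init      0.01498     2.594     1.515    0.1626
  Δ         -0.0147   -0.0294    0.0294    0.0147
  eq      2.8053e-04     2.565     1.544    0.1773
  solve Keq expr → x = 0.0147; check Q = 229.2
Then remove 0.4371 M of J.
Step 2:
                  G         X         J         M
  init    2.8053e-04     2.565     1.107    0.1773
  Δ       -1.3611e-04 -2.7221e-04 2.7221e-04 1.3611e-04
  eq      1.4442e-04     2.564     1.108    0.1774
  solve Keq expr → x = 1.3611e-04; check Q = 229.2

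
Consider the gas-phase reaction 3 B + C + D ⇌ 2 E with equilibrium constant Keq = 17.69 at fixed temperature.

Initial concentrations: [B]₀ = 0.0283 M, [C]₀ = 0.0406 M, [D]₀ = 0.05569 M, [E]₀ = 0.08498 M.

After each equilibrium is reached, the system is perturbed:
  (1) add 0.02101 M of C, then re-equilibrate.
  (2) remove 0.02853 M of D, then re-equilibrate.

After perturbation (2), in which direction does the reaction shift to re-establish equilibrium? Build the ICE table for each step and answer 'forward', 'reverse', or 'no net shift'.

Q₀ = 1.4092e+05 vs Keq = 17.69 ⇒ Q>K, reverse
Step 1:
                   B          C          D          E
  init        0.0283     0.0406    0.05569    0.08498
  Δ           0.1029    0.03429    0.03429   -0.06858
  eq          0.1312    0.07489    0.08998     0.0164
  solve Keq expr → x = -0.03429; check Q = 17.69
Then add 0.02101 M of C.
Step 2:
                   B          C          D          E
  init        0.1312     0.0959    0.08998     0.0164
  Δ        -0.002289 -7.6314e-04 -7.6314e-04   0.001526
  eq          0.1289    0.09514    0.08922    0.01793
  solve Keq expr → x = 7.6314e-04; check Q = 17.69
Then remove 0.02853 M of D.
Step 3:
                   B          C          D          E
  init        0.1289    0.09514    0.06069    0.01793
  Δ         0.003456   0.001152   0.001152  -0.002304
  eq          0.1323    0.09629    0.06184    0.01562
  solve Keq expr → x = -0.001152; check Q = 17.69

Direction: reverse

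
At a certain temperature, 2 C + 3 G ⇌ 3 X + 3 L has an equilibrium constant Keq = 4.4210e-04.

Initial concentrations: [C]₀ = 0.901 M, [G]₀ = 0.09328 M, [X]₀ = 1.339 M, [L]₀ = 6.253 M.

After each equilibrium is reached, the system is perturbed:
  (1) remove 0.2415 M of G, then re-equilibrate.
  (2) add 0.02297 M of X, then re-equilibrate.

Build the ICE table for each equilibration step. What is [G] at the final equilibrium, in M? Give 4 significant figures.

Q₀ = 8.9082e+05 vs Keq = 4.4210e-04 ⇒ Q>K, reverse
Step 1:
                   C          G          X          L
  init         0.901    0.09328      1.339      6.253
  Δ           0.8716      1.307     -1.307     -1.307
  eq           1.773      1.401     0.0316      4.946
  solve Keq expr → x = -0.4358; check Q = 4.4210e-04
Then remove 0.2415 M of G.
Step 2:
                   C          G          X          L
  init         1.773      1.159     0.0316      4.946
  Δ         0.003511   0.005267  -0.005267  -0.005267
  eq           1.776      1.164    0.02633       4.94
  solve Keq expr → x = -0.001756; check Q = 4.4210e-04
Then add 0.02297 M of X.
Step 3:
                   C          G          X          L
  init         1.776      1.164     0.0493       4.94
  Δ           0.0148     0.0222    -0.0222    -0.0222
  eq           1.791      1.187    0.02711      4.918
  solve Keq expr → x = -0.007399; check Q = 4.4210e-04

[G]_eq = 1.187 M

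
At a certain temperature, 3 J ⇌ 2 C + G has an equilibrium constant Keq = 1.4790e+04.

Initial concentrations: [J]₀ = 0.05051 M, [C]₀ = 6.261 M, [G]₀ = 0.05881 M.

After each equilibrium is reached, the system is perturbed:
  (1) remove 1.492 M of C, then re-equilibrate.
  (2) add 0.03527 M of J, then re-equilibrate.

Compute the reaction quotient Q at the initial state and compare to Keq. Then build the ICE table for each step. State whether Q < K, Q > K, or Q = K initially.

Q₀ = 1.7890e+04 vs Keq = 1.4790e+04 ⇒ Q>K, reverse
Step 1:
                   J          C          G
  Initial    0.05051      6.261    0.05881
  Change     0.00299  -0.001994 -9.9678e-04
  Equil       0.0535      6.259    0.05781
  solve Keq expr → x = -9.9678e-04; check Q = 1.4790e+04
Then remove 1.492 M of C.
Step 2:
                   J          C          G
  Initial     0.0535      4.767    0.05781
  Change   -0.008158   0.005439   0.002719
  Equil      0.04534      4.772    0.06053
  solve Keq expr → x = 0.002719; check Q = 1.4790e+04
Then add 0.03527 M of J.
Step 3:
                   J          C          G
  Initial    0.08061      4.772    0.06053
  Change    -0.03256    0.02171    0.01085
  Equil      0.04805      4.794    0.07139
  solve Keq expr → x = 0.01085; check Q = 1.4790e+04

Q₀ = 1.7890e+04; Q > K (proceeds reverse)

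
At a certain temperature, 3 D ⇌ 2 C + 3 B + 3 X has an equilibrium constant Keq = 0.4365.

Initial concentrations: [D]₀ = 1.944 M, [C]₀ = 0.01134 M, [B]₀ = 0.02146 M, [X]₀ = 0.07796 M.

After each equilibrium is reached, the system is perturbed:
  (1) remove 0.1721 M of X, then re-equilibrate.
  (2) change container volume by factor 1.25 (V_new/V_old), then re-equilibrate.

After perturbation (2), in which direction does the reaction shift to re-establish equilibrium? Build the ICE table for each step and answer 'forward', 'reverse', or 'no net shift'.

Direction: forward

Q₀ = 8.1968e-14 vs Keq = 0.4365 ⇒ Q<K, forward
Step 1:
                  D         C         B         X
  Initial     1.944   0.01134   0.02146   0.07796
  Change    -0.9532    0.6354    0.9532    0.9532
  Equil      0.9908    0.6468    0.9746     1.031
  solve Keq expr → x = 0.3177; check Q = 0.4365
Then remove 0.1721 M of X.
Step 2:
                  D         C         B         X
  Initial    0.9908    0.6468    0.9746     0.859
  Change   -0.04755    0.0317   0.04755   0.04755
  Equil      0.9433    0.6785     1.022    0.9066
  solve Keq expr → x = 0.01585; check Q = 0.4365
Then change container volume by factor 1.25 (V_new/V_old).
Step 3:
                  D         C         B         X
  Initial    0.7546    0.5428    0.8177    0.7253
  Change   -0.07987   0.05324   0.07987   0.07987
  Equil      0.6748     0.596    0.8976    0.8051
  solve Keq expr → x = 0.02662; check Q = 0.4365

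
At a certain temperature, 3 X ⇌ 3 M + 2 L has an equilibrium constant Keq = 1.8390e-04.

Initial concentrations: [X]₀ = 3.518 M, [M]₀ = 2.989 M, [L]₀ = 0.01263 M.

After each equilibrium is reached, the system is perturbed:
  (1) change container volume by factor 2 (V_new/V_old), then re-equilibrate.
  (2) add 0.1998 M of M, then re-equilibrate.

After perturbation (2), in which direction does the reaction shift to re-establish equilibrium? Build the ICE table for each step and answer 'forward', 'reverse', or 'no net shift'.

Direction: reverse

Q₀ = 9.7836e-05 vs Keq = 1.8390e-04 ⇒ Q<K, forward
Step 1:
                    X           M           L
  I             3.518       2.989     0.01263
  C         -0.006864    0.006864    0.004576
  E             3.511       2.996     0.01721
  solve Keq expr → x = 0.002288; check Q = 1.8390e-04
Then change container volume by factor 2 (V_new/V_old).
Step 2:
                    X           M           L
  I             1.756       1.498    0.008603
  C          -0.01232     0.01232    0.008214
  E             1.743        1.51     0.01682
  solve Keq expr → x = 0.004107; check Q = 1.8390e-04
Then add 0.1998 M of M.
Step 3:
                    X           M           L
  I             1.743        1.71     0.01682
  C          0.004138   -0.004138   -0.002759
  E             1.747       1.706     0.01406
  solve Keq expr → x = -0.001379; check Q = 1.8390e-04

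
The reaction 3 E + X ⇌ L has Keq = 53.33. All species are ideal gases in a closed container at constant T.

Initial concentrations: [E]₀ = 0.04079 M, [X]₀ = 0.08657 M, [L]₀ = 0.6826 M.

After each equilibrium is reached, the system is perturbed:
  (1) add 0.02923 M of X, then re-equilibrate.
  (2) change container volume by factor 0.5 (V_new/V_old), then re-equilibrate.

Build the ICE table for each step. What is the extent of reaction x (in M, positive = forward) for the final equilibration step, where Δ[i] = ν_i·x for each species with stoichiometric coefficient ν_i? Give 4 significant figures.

Q₀ = 1.1618e+05 vs Keq = 53.33 ⇒ Q>K, reverse
Step 1:
                   E          X          L
  init       0.04079    0.08657     0.6826
  Δ           0.3367     0.1122    -0.1122
  eq          0.3775     0.1988     0.5704
  solve Keq expr → x = -0.1122; check Q = 53.33
Then add 0.02923 M of X.
Step 2:
                   E          X          L
  init        0.3775      0.228     0.5704
  Δ         -0.01351  -0.004504   0.004504
  eq           0.364     0.2235     0.5749
  solve Keq expr → x = 0.004504; check Q = 53.33
Then change container volume by factor 0.5 (V_new/V_old).
Step 3:
                   E          X          L
  init         0.728     0.4471       1.15
  Δ          -0.3178    -0.1059     0.1059
  eq          0.4102     0.3411      1.256
  solve Keq expr → x = 0.1059; check Q = 53.33

x = 0.1059 M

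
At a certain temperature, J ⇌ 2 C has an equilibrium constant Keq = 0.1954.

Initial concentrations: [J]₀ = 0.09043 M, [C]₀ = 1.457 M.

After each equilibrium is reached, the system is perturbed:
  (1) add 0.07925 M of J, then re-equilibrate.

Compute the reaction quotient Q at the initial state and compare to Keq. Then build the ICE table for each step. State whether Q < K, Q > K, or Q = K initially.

Q₀ = 23.48; Q > K (proceeds reverse)

Q₀ = 23.48 vs Keq = 0.1954 ⇒ Q>K, reverse
Step 1:
                   J          C
  init       0.09043      1.457
  Δ           0.5514     -1.103
  eq          0.6419     0.3541
  solve Keq expr → x = -0.5514; check Q = 0.1954
Then add 0.07925 M of J.
Step 2:
                   J          C
  init        0.7211     0.3541
  Δ        -0.009388    0.01878
  eq          0.7117     0.3729
  solve Keq expr → x = 0.009388; check Q = 0.1954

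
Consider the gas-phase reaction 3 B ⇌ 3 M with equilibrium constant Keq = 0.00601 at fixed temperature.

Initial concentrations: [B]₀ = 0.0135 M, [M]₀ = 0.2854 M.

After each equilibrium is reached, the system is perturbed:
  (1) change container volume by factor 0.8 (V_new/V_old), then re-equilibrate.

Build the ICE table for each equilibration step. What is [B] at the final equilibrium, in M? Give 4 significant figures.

Q₀ = 9448 vs Keq = 0.00601 ⇒ Q>K, reverse
Step 1:
                    B           M
  init         0.0135      0.2854
  Δ            0.2394     -0.2394
  eq           0.2529     0.04598
  solve Keq expr → x = -0.07981; check Q = 0.00601
Then change container volume by factor 0.8 (V_new/V_old).
Step 2:
                    B           M
  init         0.3161     0.05748
  Δ                 0           0
  eq           0.3161     0.05748
  solve Keq expr → x = 0; check Q = 0.00601

[B]_eq = 0.3161 M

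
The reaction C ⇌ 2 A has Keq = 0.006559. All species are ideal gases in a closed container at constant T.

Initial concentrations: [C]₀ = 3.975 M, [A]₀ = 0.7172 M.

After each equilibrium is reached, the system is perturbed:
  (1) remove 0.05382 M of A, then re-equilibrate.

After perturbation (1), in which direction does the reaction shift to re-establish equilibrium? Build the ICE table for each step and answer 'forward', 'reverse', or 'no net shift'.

Direction: forward

Q₀ = 0.1294 vs Keq = 0.006559 ⇒ Q>K, reverse
Step 1:
                   C          A
  I            3.975     0.7172
  C           0.2751    -0.5502
  E             4.25      0.167
  solve Keq expr → x = -0.2751; check Q = 0.006559
Then remove 0.05382 M of A.
Step 2:
                   C          A
  I             4.25     0.1131
  C         -0.02665     0.0533
  E            4.223     0.1664
  solve Keq expr → x = 0.02665; check Q = 0.006559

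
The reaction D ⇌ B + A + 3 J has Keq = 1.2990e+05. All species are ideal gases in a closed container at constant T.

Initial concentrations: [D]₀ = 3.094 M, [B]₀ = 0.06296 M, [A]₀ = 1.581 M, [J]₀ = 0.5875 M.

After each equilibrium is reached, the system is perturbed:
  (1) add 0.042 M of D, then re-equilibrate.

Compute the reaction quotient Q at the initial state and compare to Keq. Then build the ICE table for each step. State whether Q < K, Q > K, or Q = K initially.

Q₀ = 0.006524; Q < K (proceeds forward)

Q₀ = 0.006524 vs Keq = 1.2990e+05 ⇒ Q<K, forward
Step 1:
                    D           B           A           J
  Initial       3.094     0.06296       1.581      0.5875
  Change       -2.999       2.999       2.999       8.997
  Equil       0.09505       3.062        4.58       9.584
  solve Keq expr → x = 2.999; check Q = 1.2990e+05
Then add 0.042 M of D.
Step 2:
                    D           B           A           J
  Initial       0.137       3.062        4.58       9.584
  Change     -0.03671     0.03671     0.03671      0.1101
  Equil        0.1003       3.099       4.617       9.694
  solve Keq expr → x = 0.03671; check Q = 1.2990e+05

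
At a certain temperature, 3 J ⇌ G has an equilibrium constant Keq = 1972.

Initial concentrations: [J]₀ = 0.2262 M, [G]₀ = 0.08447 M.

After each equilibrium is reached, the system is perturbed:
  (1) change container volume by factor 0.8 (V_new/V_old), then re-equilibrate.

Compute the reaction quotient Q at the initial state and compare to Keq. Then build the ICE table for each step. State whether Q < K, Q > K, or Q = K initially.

Q₀ = 7.298; Q < K (proceeds forward)

Q₀ = 7.298 vs Keq = 1972 ⇒ Q<K, forward
Step 1:
                  J         G
  I          0.2262   0.08447
  C         -0.1842   0.06141
  E         0.04198    0.1459
  solve Keq expr → x = 0.06141; check Q = 1972
Then change container volume by factor 0.8 (V_new/V_old).
Step 2:
                  J         G
  I         0.05247    0.1823
  C       -0.007059  0.002353
  E         0.04541    0.1847
  solve Keq expr → x = 0.002353; check Q = 1972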